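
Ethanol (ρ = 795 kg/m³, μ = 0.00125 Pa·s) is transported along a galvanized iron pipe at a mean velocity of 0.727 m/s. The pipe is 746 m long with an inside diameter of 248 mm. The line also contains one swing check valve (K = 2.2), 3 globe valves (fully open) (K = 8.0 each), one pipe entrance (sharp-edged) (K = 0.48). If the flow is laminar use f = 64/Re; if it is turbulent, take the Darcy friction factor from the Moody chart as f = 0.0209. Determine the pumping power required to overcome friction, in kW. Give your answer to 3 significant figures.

P ≈ 0.661 kW

Reynolds number Re = ρVD/μ = 795 · 0.727 · 0.248 / 0.00125 = 1.147e+05.
Re > 4000 → turbulent; use the Moody-chart value f = 0.0209.
Total minor-loss coefficient ΣK = 1·2.2 + 3·8 + 1·0.48 = 26.7.
ΔP = [f·L/D + ΣK]·(ρV²/2) = [0.0209·746/0.248 + 26.7]·(795·0.727²/2) = [62.87 + 26.7]·210.1 = 1.881e+04 Pa.
Q = V·A = 0.727·0.04831 = 0.03512 m³/s.
Pumping power P = QΔP = 0.03512·1.881e+04 = 660.7 W = 0.661 kW.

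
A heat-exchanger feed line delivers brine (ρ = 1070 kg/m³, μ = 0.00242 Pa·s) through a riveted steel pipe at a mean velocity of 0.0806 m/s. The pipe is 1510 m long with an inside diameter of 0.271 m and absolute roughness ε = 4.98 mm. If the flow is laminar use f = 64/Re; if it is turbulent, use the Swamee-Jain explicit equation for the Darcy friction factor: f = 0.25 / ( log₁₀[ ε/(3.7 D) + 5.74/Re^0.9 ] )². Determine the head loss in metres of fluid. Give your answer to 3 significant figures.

h_f ≈ 0.0962 m

Reynolds number Re = ρVD/μ = 1070 · 0.0806 · 0.271 / 0.00242 = 9658.
Re > 4000 → turbulent. Relative roughness ε/D = 0.00498/0.271 = 0.0184. Swamee-Jain: f = 0.25/(log₁₀[0.0184/3.7 + 5.74/9658^0.9])² = 0.25/(log₁₀[0.00497 + 0.00149])² = 0.25/(-2.19)² = 0.05212.
Darcy-Weisbach: ΔP = f(L/D)(ρV²/2) = 0.05212·(1510/0.271)·(1070·0.0806²/2) = 0.05212·5572·3.476 = 1009 Pa.
Head loss h_f = ΔP/(ρg) = 1009/(1070·9.81) = 0.0962 m.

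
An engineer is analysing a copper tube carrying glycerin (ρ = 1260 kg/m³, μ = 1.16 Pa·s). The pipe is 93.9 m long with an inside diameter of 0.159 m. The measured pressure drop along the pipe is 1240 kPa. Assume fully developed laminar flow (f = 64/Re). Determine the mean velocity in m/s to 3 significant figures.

For laminar flow, f = 64/Re with Re = ρVD/μ, so Darcy-Weisbach reduces to ΔP = 32μLV/D². Solving for V: V = ΔP·D²/(32μL) = 1.24e+06·(0.159)²/(32·1.16·93.9) = 8.994 m/s.
Check: Re = ρVD/μ = 1260·8.994·0.159/1.16 = 1553 < 2300, so the laminar assumption holds.

V ≈ 8.99 m/s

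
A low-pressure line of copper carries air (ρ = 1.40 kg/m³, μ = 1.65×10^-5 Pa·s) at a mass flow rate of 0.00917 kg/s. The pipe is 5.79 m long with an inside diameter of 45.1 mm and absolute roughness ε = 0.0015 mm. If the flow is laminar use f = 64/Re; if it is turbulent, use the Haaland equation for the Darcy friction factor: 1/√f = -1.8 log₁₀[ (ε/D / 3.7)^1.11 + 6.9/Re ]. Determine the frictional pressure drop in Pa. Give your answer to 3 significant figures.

ΔP ≈ 41.4 Pa

A = πD²/4 = π(0.0451)²/4 = 0.001598 m²; mean velocity V = ṁ/(ρA) = 0.00917/(1.4 · 0.001598) = 4.1 m/s.
Reynolds number Re = ρVD/μ = 1.4 · 4.1 · 0.0451 / 1.65e-05 = 1.569e+04.
Re > 4000 → turbulent. Relative roughness ε/D = 1.5e-06/0.0451 = 3.33e-05. Haaland: 1/√f = -1.8 log₁₀[(3.33e-05/3.7)^1.11 + 6.9/1.569e+04] = -1.8 log₁₀[2.5e-06 + 0.00044] = 6.038, so f = 0.02743.
Darcy-Weisbach: ΔP = f(L/D)(ρV²/2) = 0.02743·(5.79/0.0451)·(1.4·4.1²/2) = 0.02743·128.4·11.77 = 41.44 Pa.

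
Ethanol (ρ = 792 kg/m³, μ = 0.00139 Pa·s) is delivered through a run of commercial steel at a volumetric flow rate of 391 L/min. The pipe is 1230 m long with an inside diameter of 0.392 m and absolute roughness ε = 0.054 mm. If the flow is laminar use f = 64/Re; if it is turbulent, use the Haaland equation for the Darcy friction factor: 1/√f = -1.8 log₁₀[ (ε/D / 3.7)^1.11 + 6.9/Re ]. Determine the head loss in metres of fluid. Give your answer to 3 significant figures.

h_f ≈ 0.0138 m

Q = 391 L/min = 391/60000 = 0.006517 m³/s.
Cross-sectional area A = πD²/4 = π(0.392)²/4 = 0.1207 m²; mean velocity V = Q/A = 0.006517/0.1207 = 0.054 m/s.
Reynolds number Re = ρVD/μ = 792 · 0.054 · 0.392 / 0.00139 = 1.206e+04.
Re > 4000 → turbulent. Relative roughness ε/D = 5.4e-05/0.392 = 0.000138. Haaland: 1/√f = -1.8 log₁₀[(0.000138/3.7)^1.11 + 6.9/1.206e+04] = -1.8 log₁₀[1.21e-05 + 0.000572] = 5.82, so f = 0.02952.
Darcy-Weisbach: ΔP = f(L/D)(ρV²/2) = 0.02952·(1230/0.392)·(792·0.054²/2) = 0.02952·3138·1.155 = 106.9 Pa.
Head loss h_f = ΔP/(ρg) = 106.9/(792·9.81) = 0.0138 m.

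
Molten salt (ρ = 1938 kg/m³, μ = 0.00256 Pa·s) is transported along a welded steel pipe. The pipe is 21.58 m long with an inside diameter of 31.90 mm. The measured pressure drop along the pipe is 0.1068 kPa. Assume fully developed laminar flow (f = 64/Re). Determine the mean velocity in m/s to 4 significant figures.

For laminar flow, f = 64/Re with Re = ρVD/μ, so Darcy-Weisbach reduces to ΔP = 32μLV/D². Solving for V: V = ΔP·D²/(32μL) = 106.8·(0.0319)²/(32·0.00256·21.58) = 0.06148 m/s.
Check: Re = ρVD/μ = 1938·0.06148·0.0319/0.00256 = 1485 < 2300, so the laminar assumption holds.

V ≈ 0.06148 m/s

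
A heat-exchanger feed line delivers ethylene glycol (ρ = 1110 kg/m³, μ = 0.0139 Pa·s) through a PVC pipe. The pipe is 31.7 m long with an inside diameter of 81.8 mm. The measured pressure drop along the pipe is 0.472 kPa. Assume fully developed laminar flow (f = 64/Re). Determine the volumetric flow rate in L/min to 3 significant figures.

Q ≈ 70.6 L/min

For laminar flow, f = 64/Re with Re = ρVD/μ, so Darcy-Weisbach reduces to ΔP = 32μLV/D². Solving for V: V = ΔP·D²/(32μL) = 472·(0.0818)²/(32·0.0139·31.7) = 0.224 m/s.
Check: Re = ρVD/μ = 1110·0.224·0.0818/0.0139 = 1463 < 2300, so the laminar assumption holds.
Q = V·A = 0.224·(π/4·0.0818²) = 0.001177 m³/s = 70.6 L/min.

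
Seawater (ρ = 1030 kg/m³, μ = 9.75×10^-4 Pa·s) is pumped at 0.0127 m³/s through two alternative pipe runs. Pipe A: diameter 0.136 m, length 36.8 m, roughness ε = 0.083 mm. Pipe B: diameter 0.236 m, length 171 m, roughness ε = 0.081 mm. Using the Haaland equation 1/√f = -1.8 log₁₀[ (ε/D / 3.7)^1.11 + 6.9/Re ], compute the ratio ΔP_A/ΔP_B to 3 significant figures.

Pipe A: V = Q/A = 0.0127/0.01453 = 0.8743 m/s; Re = 1.256e+05; ε/D = 0.00061; Haaland → f = 0.02001; ΔP_A = f(L/D)(ρV²/2) = 2131 Pa.
Pipe B: V = Q/A = 0.0127/0.04374 = 0.2903 m/s; Re = 7.238e+04; ε/D = 0.000343; Haaland → f = 0.02039; ΔP_B = f(L/D)(ρV²/2) = 641.4 Pa.
ΔP_A/ΔP_B = 2131/641.4 = 3.32.

ΔP_A/ΔP_B ≈ 3.32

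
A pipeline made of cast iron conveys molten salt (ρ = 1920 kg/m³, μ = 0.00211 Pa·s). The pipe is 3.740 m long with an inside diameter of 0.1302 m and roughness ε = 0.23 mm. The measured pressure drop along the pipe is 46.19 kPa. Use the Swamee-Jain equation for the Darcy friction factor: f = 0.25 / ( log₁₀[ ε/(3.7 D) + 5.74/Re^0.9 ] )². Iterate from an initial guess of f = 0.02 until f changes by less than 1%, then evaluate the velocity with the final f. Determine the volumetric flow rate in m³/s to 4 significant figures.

Q ≈ 0.1138 m³/s

Rearranging Darcy-Weisbach: V = √(2·ΔP·D/(f·L·ρ)). With ε/D = 0.00023/0.1302 = 0.00177, iterate starting from f = 0.02:
  f = 0.02 → V = √(2·4.619e+04·0.1302/(0.02·3.74·1920)) = 9.152 m/s; Re = ρVD/μ = 1.084e+06; f → 0.02293
  f = 0.02293 → V = 8.547 m/s; Re = 1.013e+06; f → 0.02294
Converged (Δf/f < 1%). With the final f = 0.02294: V = √(2·4.619e+04·0.1302/(0.02294·3.74·1920)) = 8.544 m/s.
Q = V·A = 8.544·(π/4·0.1302²) = 0.1138 m³/s = 0.1138 m³/s.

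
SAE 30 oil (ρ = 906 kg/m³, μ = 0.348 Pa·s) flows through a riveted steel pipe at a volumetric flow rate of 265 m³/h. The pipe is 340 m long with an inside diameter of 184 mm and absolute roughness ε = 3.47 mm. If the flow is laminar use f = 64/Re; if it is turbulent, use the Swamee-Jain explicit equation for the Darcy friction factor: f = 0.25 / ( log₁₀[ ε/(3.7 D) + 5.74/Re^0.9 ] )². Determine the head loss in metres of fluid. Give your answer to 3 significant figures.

Q = 265 m³/h = 265/3600 = 0.07361 m³/s.
Cross-sectional area A = πD²/4 = π(0.184)²/4 = 0.02659 m²; mean velocity V = Q/A = 0.07361/0.02659 = 2.768 m/s.
Reynolds number Re = ρVD/μ = 906 · 2.768 · 0.184 / 0.348 = 1326.
Re < 2300 → laminar flow, so f = 64/Re = 64/1326 = 0.04826 (the turbulent correlation is not needed).
Darcy-Weisbach: ΔP = f(L/D)(ρV²/2) = 0.04826·(340/0.184)·(906·2.768²/2) = 0.04826·1848·3472 = 3.096e+05 Pa.
Head loss h_f = ΔP/(ρg) = 3.096e+05/(906·9.81) = 34.8 m.

h_f ≈ 34.8 m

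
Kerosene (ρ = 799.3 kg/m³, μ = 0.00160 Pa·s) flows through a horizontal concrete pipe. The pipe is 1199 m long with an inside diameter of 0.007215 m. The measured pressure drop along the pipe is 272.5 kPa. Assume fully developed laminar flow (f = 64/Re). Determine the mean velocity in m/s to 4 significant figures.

V ≈ 0.2311 m/s

For laminar flow, f = 64/Re with Re = ρVD/μ, so Darcy-Weisbach reduces to ΔP = 32μLV/D². Solving for V: V = ΔP·D²/(32μL) = 2.725e+05·(0.007215)²/(32·0.0016·1199) = 0.2311 m/s.
Check: Re = ρVD/μ = 799.3·0.2311·0.007215/0.0016 = 832.9 < 2300, so the laminar assumption holds.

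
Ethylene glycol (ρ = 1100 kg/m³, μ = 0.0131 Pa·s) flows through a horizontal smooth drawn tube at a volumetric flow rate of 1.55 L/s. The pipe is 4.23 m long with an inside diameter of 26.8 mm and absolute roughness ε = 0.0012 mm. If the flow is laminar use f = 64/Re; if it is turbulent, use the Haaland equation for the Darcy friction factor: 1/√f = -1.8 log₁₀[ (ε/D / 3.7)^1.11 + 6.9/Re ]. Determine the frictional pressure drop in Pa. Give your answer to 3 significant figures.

ΔP ≈ 23200 Pa

Q = 1.55 L/s = 1.55/1000 = 0.00155 m³/s.
Cross-sectional area A = πD²/4 = π(0.0268)²/4 = 0.0005641 m²; mean velocity V = Q/A = 0.00155/0.0005641 = 2.748 m/s.
Reynolds number Re = ρVD/μ = 1100 · 2.748 · 0.0268 / 0.0131 = 6183.
Re > 4000 → turbulent. Relative roughness ε/D = 1.2e-06/0.0268 = 4.48e-05. Haaland: 1/√f = -1.8 log₁₀[(4.48e-05/3.7)^1.11 + 6.9/6183] = -1.8 log₁₀[3.48e-06 + 0.00112] = 5.312, so f = 0.03544.
Darcy-Weisbach: ΔP = f(L/D)(ρV²/2) = 0.03544·(4.23/0.0268)·(1100·2.748²/2) = 0.03544·157.8·4152 = 2.323e+04 Pa.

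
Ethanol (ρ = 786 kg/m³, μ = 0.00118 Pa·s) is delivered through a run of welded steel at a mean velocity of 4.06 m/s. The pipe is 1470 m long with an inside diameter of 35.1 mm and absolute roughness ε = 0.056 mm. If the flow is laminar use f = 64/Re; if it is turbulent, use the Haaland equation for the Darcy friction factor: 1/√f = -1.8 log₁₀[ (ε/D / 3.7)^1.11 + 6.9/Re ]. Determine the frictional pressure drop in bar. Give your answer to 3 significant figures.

Reynolds number Re = ρVD/μ = 786 · 4.06 · 0.0351 / 0.00118 = 9.492e+04.
Re > 4000 → turbulent. Relative roughness ε/D = 5.6e-05/0.0351 = 0.0016. Haaland: 1/√f = -1.8 log₁₀[(0.0016/3.7)^1.11 + 6.9/9.492e+04] = -1.8 log₁₀[0.000184 + 7.27e-05] = 6.463, so f = 0.02394.
Darcy-Weisbach: ΔP = f(L/D)(ρV²/2) = 0.02394·(1470/0.0351)·(786·4.06²/2) = 0.02394·4.188e+04·6478 = 6.494e+06 Pa.
ΔP = 6.494e+06 Pa = 64.9 bar.

ΔP ≈ 64.9 bar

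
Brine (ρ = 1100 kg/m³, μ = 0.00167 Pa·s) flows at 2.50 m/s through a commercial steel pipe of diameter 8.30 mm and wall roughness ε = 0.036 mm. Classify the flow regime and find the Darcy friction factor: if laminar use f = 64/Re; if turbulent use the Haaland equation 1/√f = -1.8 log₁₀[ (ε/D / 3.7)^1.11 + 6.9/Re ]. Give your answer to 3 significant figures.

Re = ρVD/μ = 1100·2.5·0.0083/0.00167 = 1.367e+04.
Re > 4000 → turbulent. ε/D = 3.6e-05/0.0083 = 0.00434; Haaland: 1/√f = -1.8 log₁₀[0.000558 + 0.000505] = 5.352, so f = 0.03491.

f ≈ 0.0349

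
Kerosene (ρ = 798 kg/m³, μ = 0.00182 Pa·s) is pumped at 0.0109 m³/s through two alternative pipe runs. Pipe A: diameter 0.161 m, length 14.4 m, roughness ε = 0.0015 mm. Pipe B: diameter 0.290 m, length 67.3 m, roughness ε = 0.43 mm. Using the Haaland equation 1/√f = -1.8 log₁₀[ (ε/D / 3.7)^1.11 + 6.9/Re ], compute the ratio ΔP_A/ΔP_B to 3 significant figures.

Pipe A: V = Q/A = 0.0109/0.02036 = 0.5354 m/s; Re = 3.78e+04; ε/D = 9.32e-06; Haaland → f = 0.0221; ΔP_A = f(L/D)(ρV²/2) = 226.1 Pa.
Pipe B: V = Q/A = 0.0109/0.06605 = 0.165 m/s; Re = 2.098e+04; ε/D = 0.00148; Haaland → f = 0.0283; ΔP_B = f(L/D)(ρV²/2) = 71.36 Pa.
ΔP_A/ΔP_B = 226.1/71.36 = 3.17.

ΔP_A/ΔP_B ≈ 3.17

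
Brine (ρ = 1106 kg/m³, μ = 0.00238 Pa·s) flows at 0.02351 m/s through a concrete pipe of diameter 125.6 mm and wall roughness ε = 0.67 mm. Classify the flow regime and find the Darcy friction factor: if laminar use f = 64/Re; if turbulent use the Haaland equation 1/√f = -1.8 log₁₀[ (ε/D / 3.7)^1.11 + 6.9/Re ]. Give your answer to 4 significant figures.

f ≈ 0.04664

Re = ρVD/μ = 1106·0.02351·0.1256/0.00238 = 1372.
Re < 2300 → laminar, so f = 64/Re = 0.04664 (roughness is irrelevant in laminar flow).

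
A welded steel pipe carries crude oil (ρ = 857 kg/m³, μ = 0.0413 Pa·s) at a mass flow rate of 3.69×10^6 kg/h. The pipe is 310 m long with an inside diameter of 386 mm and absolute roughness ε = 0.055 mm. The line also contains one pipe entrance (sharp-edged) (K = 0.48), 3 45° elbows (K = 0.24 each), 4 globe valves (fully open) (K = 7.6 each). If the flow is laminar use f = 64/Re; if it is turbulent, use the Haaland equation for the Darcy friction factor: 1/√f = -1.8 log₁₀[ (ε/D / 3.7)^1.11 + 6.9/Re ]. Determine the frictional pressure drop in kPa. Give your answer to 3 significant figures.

ΔP ≈ 2100 kPa

ṁ = 3.69×10^6 kg/h = 3.69×10^6/3600 = 1025 kg/s.
A = πD²/4 = π(0.386)²/4 = 0.117 m²; mean velocity V = ṁ/(ρA) = 1025/(857 · 0.117) = 10.22 m/s.
Reynolds number Re = ρVD/μ = 857 · 10.22 · 0.386 / 0.0413 = 8.186e+04.
Re > 4000 → turbulent. Relative roughness ε/D = 5.5e-05/0.386 = 0.000142. Haaland: 1/√f = -1.8 log₁₀[(0.000142/3.7)^1.11 + 6.9/8.186e+04] = -1.8 log₁₀[1.26e-05 + 8.43e-05] = 7.225, so f = 0.01916.
Total minor-loss coefficient ΣK = 1·0.48 + 3·0.24 + 4·7.6 = 31.6.
ΔP = [f·L/D + ΣK]·(ρV²/2) = [0.01916·310/0.386 + 31.6]·(857·10.22²/2) = [15.39 + 31.6]·4.476e+04 = 2.103e+06 Pa.
ΔP = 2.103e+06 Pa = 2100 kPa.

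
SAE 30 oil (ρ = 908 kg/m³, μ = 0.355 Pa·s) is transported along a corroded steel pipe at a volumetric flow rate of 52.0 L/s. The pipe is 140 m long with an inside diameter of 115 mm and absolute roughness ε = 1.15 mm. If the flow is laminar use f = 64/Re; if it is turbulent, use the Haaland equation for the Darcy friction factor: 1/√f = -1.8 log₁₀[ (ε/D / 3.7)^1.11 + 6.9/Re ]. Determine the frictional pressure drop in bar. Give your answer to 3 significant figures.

ΔP ≈ 6.02 bar

Q = 52.0 L/s = 52.0/1000 = 0.052 m³/s.
Cross-sectional area A = πD²/4 = π(0.115)²/4 = 0.01039 m²; mean velocity V = Q/A = 0.052/0.01039 = 5.006 m/s.
Reynolds number Re = ρVD/μ = 908 · 5.006 · 0.115 / 0.355 = 1473.
Re < 2300 → laminar flow, so f = 64/Re = 64/1473 = 0.04346 (the turbulent correlation is not needed).
Darcy-Weisbach: ΔP = f(L/D)(ρV²/2) = 0.04346·(140/0.115)·(908·5.006²/2) = 0.04346·1217·1.138e+04 = 6.02e+05 Pa.
ΔP = 6.02e+05 Pa = 6.02 bar.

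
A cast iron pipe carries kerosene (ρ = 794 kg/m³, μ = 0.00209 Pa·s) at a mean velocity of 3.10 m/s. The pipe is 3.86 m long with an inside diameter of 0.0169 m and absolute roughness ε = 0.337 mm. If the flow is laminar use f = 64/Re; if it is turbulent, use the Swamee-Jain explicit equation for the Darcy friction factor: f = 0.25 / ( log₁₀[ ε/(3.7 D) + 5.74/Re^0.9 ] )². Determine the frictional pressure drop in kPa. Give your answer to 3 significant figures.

Reynolds number Re = ρVD/μ = 794 · 3.1 · 0.0169 / 0.00209 = 1.99e+04.
Re > 4000 → turbulent. Relative roughness ε/D = 0.000337/0.0169 = 0.0199. Swamee-Jain: f = 0.25/(log₁₀[0.0199/3.7 + 5.74/1.99e+04^0.9])² = 0.25/(log₁₀[0.00539 + 0.000776])² = 0.25/(-2.21)² = 0.05118.
Darcy-Weisbach: ΔP = f(L/D)(ρV²/2) = 0.05118·(3.86/0.0169)·(794·3.1²/2) = 0.05118·228.4·3815 = 4.46e+04 Pa.
ΔP = 4.46e+04 Pa = 44.6 kPa.

ΔP ≈ 44.6 kPa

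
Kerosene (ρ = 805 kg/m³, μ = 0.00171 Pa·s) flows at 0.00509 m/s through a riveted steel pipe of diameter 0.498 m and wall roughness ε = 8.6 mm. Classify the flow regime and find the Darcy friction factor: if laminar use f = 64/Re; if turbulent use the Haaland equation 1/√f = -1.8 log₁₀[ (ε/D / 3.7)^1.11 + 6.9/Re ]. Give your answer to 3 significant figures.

Re = ρVD/μ = 805·0.00509·0.498/0.00171 = 1193.
Re < 2300 → laminar, so f = 64/Re = 0.05363 (roughness is irrelevant in laminar flow).

f ≈ 0.0536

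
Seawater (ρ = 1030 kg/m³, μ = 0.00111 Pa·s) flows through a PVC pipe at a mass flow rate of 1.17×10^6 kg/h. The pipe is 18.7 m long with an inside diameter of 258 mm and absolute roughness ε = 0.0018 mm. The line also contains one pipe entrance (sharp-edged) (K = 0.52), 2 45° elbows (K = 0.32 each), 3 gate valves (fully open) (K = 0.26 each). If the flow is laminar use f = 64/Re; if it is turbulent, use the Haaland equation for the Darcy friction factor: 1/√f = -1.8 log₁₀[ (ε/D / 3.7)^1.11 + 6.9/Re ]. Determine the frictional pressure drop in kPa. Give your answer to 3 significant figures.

ṁ = 1.17×10^6 kg/h = 1.17×10^6/3600 = 325 kg/s.
A = πD²/4 = π(0.258)²/4 = 0.05228 m²; mean velocity V = ṁ/(ρA) = 325/(1030 · 0.05228) = 6.036 m/s.
Reynolds number Re = ρVD/μ = 1030 · 6.036 · 0.258 / 0.00111 = 1.445e+06.
Re > 4000 → turbulent. Relative roughness ε/D = 1.8e-06/0.258 = 6.98e-06. Haaland: 1/√f = -1.8 log₁₀[(6.98e-06/3.7)^1.11 + 6.9/1.445e+06] = -1.8 log₁₀[4.42e-07 + 4.78e-06] = 9.509, so f = 0.01106.
Total minor-loss coefficient ΣK = 1·0.52 + 2·0.32 + 3·0.26 = 1.94.
ΔP = [f·L/D + ΣK]·(ρV²/2) = [0.01106·18.7/0.258 + 1.94]·(1030·6.036²/2) = [0.8017 + 1.94]·1.876e+04 = 5.143e+04 Pa.
ΔP = 5.143e+04 Pa = 51.4 kPa.

ΔP ≈ 51.4 kPa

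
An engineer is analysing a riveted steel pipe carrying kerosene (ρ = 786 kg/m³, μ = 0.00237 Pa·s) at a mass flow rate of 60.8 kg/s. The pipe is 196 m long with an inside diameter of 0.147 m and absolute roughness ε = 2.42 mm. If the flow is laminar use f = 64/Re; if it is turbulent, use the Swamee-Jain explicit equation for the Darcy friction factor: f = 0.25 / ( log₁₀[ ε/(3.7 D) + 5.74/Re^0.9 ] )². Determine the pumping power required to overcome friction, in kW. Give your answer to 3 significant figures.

A = πD²/4 = π(0.147)²/4 = 0.01697 m²; mean velocity V = ṁ/(ρA) = 60.8/(786 · 0.01697) = 4.558 m/s.
Reynolds number Re = ρVD/μ = 786 · 4.558 · 0.147 / 0.00237 = 2.222e+05.
Re > 4000 → turbulent. Relative roughness ε/D = 0.00242/0.147 = 0.0165. Swamee-Jain: f = 0.25/(log₁₀[0.0165/3.7 + 5.74/2.222e+05^0.9])² = 0.25/(log₁₀[0.00445 + 8.85e-05])² = 0.25/(-2.343)² = 0.04553.
Darcy-Weisbach: ΔP = f(L/D)(ρV²/2) = 0.04553·(196/0.147)·(786·4.558²/2) = 0.04553·1333·8164 = 4.957e+05 Pa.
Q = ṁ/ρ = 60.8/786 = 0.07735 m³/s.
Pumping power P = QΔP = 0.07735·4.957e+05 = 38340 W = 38.3 kW.

P ≈ 38.3 kW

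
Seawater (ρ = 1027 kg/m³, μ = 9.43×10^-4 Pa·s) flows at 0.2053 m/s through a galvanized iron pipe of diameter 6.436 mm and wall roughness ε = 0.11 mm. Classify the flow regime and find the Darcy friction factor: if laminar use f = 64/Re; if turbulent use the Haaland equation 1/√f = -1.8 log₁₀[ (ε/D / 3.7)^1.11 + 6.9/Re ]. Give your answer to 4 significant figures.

f ≈ 0.04448

Re = ρVD/μ = 1027·0.2053·0.006436/0.000943 = 1439.
Re < 2300 → laminar, so f = 64/Re = 0.04448 (roughness is irrelevant in laminar flow).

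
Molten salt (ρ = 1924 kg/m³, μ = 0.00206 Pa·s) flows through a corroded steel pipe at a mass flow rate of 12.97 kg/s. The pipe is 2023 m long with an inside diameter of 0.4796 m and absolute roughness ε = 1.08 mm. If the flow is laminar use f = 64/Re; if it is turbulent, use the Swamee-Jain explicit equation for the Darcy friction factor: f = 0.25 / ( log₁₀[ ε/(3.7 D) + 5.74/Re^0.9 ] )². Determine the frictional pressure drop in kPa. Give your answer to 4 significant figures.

ΔP ≈ 0.1777 kPa

A = πD²/4 = π(0.4796)²/4 = 0.1807 m²; mean velocity V = ṁ/(ρA) = 12.97/(1924 · 0.1807) = 0.03732 m/s.
Reynolds number Re = ρVD/μ = 1924 · 0.03732 · 0.4796 / 0.00206 = 1.671e+04.
Re > 4000 → turbulent. Relative roughness ε/D = 0.00108/0.4796 = 0.00225. Swamee-Jain: f = 0.25/(log₁₀[0.00225/3.7 + 5.74/1.671e+04^0.9])² = 0.25/(log₁₀[0.000609 + 0.000908])² = 0.25/(-2.819)² = 0.03146.
Darcy-Weisbach: ΔP = f(L/D)(ρV²/2) = 0.03146·(2023/0.4796)·(1924·0.03732²/2) = 0.03146·4218·1.34 = 177.7 Pa.
ΔP = 177.7 Pa = 0.1777 kPa.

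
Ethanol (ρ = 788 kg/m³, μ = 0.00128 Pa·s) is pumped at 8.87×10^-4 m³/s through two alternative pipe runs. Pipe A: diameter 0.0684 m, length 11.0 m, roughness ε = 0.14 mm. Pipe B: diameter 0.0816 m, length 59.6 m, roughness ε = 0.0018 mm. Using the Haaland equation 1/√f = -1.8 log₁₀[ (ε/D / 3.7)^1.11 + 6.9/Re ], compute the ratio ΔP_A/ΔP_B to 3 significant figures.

ΔP_A/ΔP_B ≈ 0.462

Pipe A: V = Q/A = 0.000887/0.003675 = 0.2414 m/s; Re = 1.016e+04; ε/D = 0.00205; Haaland → f = 0.03349; ΔP_A = f(L/D)(ρV²/2) = 123.7 Pa.
Pipe B: V = Q/A = 0.000887/0.00523 = 0.1696 m/s; Re = 8520; ε/D = 2.21e-05; Haaland → f = 0.03231; ΔP_B = f(L/D)(ρV²/2) = 267.5 Pa.
ΔP_A/ΔP_B = 123.7/267.5 = 0.462.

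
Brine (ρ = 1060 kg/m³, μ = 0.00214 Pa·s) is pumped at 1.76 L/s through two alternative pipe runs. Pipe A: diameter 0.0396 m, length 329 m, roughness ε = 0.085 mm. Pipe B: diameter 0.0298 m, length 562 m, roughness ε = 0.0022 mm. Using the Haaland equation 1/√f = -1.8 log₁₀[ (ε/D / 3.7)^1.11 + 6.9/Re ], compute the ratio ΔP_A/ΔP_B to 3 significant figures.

Pipe A: V = Q/A = 0.00176/0.001232 = 1.429 m/s; Re = 2.803e+04; ε/D = 0.00215; Haaland → f = 0.02835; ΔP_A = f(L/D)(ρV²/2) = 2.549e+05 Pa.
Pipe B: V = Q/A = 0.00176/0.0006975 = 2.523 m/s; Re = 3.725e+04; ε/D = 7.38e-05; Haaland → f = 0.02232; ΔP_B = f(L/D)(ρV²/2) = 1.421e+06 Pa.
ΔP_A/ΔP_B = 2.549e+05/1.421e+06 = 0.179.

ΔP_A/ΔP_B ≈ 0.179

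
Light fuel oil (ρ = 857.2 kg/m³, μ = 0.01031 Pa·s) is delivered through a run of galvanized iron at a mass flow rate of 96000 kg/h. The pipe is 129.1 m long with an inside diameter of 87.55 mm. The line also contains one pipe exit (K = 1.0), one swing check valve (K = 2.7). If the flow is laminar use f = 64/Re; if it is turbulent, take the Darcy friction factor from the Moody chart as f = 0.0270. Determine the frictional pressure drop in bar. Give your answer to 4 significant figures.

ṁ = 96000 kg/h = 96000/3600 = 26.67 kg/s.
A = πD²/4 = π(0.08755)²/4 = 0.00602 m²; mean velocity V = ṁ/(ρA) = 26.67/(857.2 · 0.00602) = 5.168 m/s.
Reynolds number Re = ρVD/μ = 857.2 · 5.168 · 0.08755 / 0.0103 = 3.762e+04.
Re > 4000 → turbulent; use the Moody-chart value f = 0.0270.
Total minor-loss coefficient ΣK = 1·1 + 1·2.7 = 3.7.
ΔP = [f·L/D + ΣK]·(ρV²/2) = [0.027·129.1/0.08755 + 3.7]·(857.2·5.168²/2) = [39.81 + 3.7]·1.145e+04 = 4.98e+05 Pa.
ΔP = 4.98e+05 Pa = 4.980 bar.

ΔP ≈ 4.980 bar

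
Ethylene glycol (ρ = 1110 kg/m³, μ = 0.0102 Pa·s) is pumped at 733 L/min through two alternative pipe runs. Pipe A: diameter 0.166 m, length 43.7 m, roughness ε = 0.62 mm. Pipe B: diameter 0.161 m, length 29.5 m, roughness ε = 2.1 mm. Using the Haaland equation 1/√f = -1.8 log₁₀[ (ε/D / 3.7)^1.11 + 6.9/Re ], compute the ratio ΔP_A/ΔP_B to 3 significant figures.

ΔP_A/ΔP_B ≈ 0.990

Pipe A: V = Q/A = 0.01222/0.02164 = 0.5645 m/s; Re = 1.02e+04; ε/D = 0.00373; Haaland → f = 0.03572; ΔP_A = f(L/D)(ρV²/2) = 1663 Pa.
Pipe B: V = Q/A = 0.01222/0.02036 = 0.6001 m/s; Re = 1.051e+04; ε/D = 0.013; Haaland → f = 0.04589; ΔP_B = f(L/D)(ρV²/2) = 1680 Pa.
ΔP_A/ΔP_B = 1663/1680 = 0.990.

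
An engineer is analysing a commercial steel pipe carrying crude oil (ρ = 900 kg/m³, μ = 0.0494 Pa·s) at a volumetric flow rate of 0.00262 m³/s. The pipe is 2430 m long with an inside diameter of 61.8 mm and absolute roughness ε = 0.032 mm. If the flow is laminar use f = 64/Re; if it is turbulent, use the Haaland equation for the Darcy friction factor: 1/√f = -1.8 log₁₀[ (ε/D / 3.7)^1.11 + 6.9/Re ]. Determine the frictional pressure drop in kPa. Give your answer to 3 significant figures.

Cross-sectional area A = πD²/4 = π(0.0618)²/4 = 0.003 m²; mean velocity V = Q/A = 0.00262/0.003 = 0.8734 m/s.
Reynolds number Re = ρVD/μ = 900 · 0.8734 · 0.0618 / 0.0494 = 983.4.
Re < 2300 → laminar flow, so f = 64/Re = 64/983.4 = 0.06508 (the turbulent correlation is not needed).
Darcy-Weisbach: ΔP = f(L/D)(ρV²/2) = 0.06508·(2430/0.0618)·(900·0.8734²/2) = 0.06508·3.932e+04·343.3 = 8.785e+05 Pa.
ΔP = 8.785e+05 Pa = 878 kPa.

ΔP ≈ 878 kPa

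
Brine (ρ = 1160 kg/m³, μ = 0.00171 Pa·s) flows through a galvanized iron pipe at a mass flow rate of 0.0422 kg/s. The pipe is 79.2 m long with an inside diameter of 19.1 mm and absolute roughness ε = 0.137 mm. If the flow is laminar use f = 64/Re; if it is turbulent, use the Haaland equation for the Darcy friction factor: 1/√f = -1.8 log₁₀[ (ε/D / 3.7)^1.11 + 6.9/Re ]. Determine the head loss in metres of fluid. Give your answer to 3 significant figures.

h_f ≈ 0.133 m

A = πD²/4 = π(0.0191)²/4 = 0.0002865 m²; mean velocity V = ṁ/(ρA) = 0.0422/(1160 · 0.0002865) = 0.127 m/s.
Reynolds number Re = ρVD/μ = 1160 · 0.127 · 0.0191 / 0.00171 = 1645.
Re < 2300 → laminar flow, so f = 64/Re = 64/1645 = 0.0389 (the turbulent correlation is not needed).
Darcy-Weisbach: ΔP = f(L/D)(ρV²/2) = 0.0389·(79.2/0.0191)·(1160·0.127²/2) = 0.0389·4147·9.35 = 1508 Pa.
Head loss h_f = ΔP/(ρg) = 1508/(1160·9.81) = 0.133 m.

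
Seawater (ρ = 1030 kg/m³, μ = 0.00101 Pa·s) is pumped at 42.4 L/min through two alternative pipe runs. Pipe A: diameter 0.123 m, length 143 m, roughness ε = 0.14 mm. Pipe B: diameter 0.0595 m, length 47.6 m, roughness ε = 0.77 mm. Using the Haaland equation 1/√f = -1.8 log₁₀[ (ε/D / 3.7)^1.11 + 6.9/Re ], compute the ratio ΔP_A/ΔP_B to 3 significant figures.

Pipe A: V = Q/A = 0.0007067/0.01188 = 0.05947 m/s; Re = 7460; ε/D = 0.00114; Haaland → f = 0.0348; ΔP_A = f(L/D)(ρV²/2) = 73.69 Pa.
Pipe B: V = Q/A = 0.0007067/0.002781 = 0.2542 m/s; Re = 1.542e+04; ε/D = 0.0129; Haaland → f = 0.0445; ΔP_B = f(L/D)(ρV²/2) = 1184 Pa.
ΔP_A/ΔP_B = 73.69/1184 = 0.0622.

ΔP_A/ΔP_B ≈ 0.0622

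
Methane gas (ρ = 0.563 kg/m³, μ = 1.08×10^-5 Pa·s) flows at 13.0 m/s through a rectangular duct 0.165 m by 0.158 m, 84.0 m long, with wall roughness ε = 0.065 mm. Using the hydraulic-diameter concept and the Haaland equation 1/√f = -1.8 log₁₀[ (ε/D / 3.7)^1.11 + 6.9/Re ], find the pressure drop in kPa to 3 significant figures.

Hydraulic diameter D_h = 4A/P = 4·(0.165·0.158)/(2·(0.165+0.158)) = 0.1043/0.646 = 0.1614 m.
Re = ρVD_h/μ = 0.563·13·0.1614/1.08e-05 = 1.094e+05.
ε/D_h = 6.5e-05/0.1614 = 0.000403; Haaland gives 1/√f = -1.8 log₁₀[3.99e-05+6.31e-05] = 7.177, so f = 0.01941.
ΔP = f(L/D_h)(ρV²/2) = 0.01941·84/0.1614·47.57 = 480.6 Pa.
ΔP = 0.481 kPa.

ΔP ≈ 0.481 kPa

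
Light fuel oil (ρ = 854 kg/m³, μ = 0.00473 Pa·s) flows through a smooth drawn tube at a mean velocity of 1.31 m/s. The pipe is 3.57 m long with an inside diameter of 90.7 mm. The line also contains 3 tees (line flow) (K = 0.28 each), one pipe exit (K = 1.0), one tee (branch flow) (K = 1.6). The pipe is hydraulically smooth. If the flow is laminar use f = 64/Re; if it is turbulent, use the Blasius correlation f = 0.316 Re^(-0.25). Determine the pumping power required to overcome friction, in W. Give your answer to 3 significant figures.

P ≈ 27.7 W

Reynolds number Re = ρVD/μ = 854 · 1.31 · 0.0907 / 0.00473 = 2.145e+04.
Re > 4000 → turbulent. Smooth-pipe (Blasius): f = 0.316 Re^(-0.25) = 0.316/(2.145e+04)^0.25 = 0.02611.
Total minor-loss coefficient ΣK = 3·0.28 + 1·1 + 1·1.6 = 3.44.
ΔP = [f·L/D + ΣK]·(ρV²/2) = [0.02611·3.57/0.0907 + 3.44]·(854·1.31²/2) = [1.028 + 3.44]·732.8 = 3274 Pa.
Q = V·A = 1.31·0.006461 = 0.008464 m³/s.
Pumping power P = QΔP = 0.008464·3274 = 27.71 W = 27.7 W.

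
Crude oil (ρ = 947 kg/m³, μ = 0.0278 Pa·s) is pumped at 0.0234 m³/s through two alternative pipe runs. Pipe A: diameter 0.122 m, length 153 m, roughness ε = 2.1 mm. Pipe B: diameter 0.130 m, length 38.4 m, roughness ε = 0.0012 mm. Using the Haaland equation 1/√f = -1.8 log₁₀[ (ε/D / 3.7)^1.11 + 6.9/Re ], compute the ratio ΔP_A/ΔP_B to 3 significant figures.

ΔP_A/ΔP_B ≈ 8.38

Pipe A: V = Q/A = 0.0234/0.01169 = 2.002 m/s; Re = 8319; ε/D = 0.0172; Haaland → f = 0.05068; ΔP_A = f(L/D)(ρV²/2) = 1.206e+05 Pa.
Pipe B: V = Q/A = 0.0234/0.01327 = 1.763 m/s; Re = 7807; ε/D = 9.23e-06; Haaland → f = 0.03311; ΔP_B = f(L/D)(ρV²/2) = 1.439e+04 Pa.
ΔP_A/ΔP_B = 1.206e+05/1.439e+04 = 8.38.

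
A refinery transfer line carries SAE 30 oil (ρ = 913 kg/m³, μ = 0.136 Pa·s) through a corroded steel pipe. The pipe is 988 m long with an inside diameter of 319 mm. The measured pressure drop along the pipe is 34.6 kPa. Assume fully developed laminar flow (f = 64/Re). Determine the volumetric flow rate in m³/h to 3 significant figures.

Q ≈ 236 m³/h

For laminar flow, f = 64/Re with Re = ρVD/μ, so Darcy-Weisbach reduces to ΔP = 32μLV/D². Solving for V: V = ΔP·D²/(32μL) = 3.46e+04·(0.319)²/(32·0.136·988) = 0.8189 m/s.
Check: Re = ρVD/μ = 913·0.8189·0.319/0.136 = 1754 < 2300, so the laminar assumption holds.
Q = V·A = 0.8189·(π/4·0.319²) = 0.06545 m³/s = 236 m³/h.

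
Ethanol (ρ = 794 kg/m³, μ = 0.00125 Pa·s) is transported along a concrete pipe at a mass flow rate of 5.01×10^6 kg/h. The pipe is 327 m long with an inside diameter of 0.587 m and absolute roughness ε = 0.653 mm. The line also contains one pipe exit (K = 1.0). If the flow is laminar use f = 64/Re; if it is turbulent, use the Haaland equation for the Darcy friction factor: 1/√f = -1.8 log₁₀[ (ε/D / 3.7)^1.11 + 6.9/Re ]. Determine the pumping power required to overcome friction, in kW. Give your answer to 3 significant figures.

ṁ = 5.01×10^6 kg/h = 5.01×10^6/3600 = 1392 kg/s.
A = πD²/4 = π(0.587)²/4 = 0.2706 m²; mean velocity V = ṁ/(ρA) = 1392/(794 · 0.2706) = 6.477 m/s.
Reynolds number Re = ρVD/μ = 794 · 6.477 · 0.587 / 0.00125 = 2.415e+06.
Re > 4000 → turbulent. Relative roughness ε/D = 0.000653/0.587 = 0.00111. Haaland: 1/√f = -1.8 log₁₀[(0.00111/3.7)^1.11 + 6.9/2.415e+06] = -1.8 log₁₀[0.000123 + 2.86e-06] = 7.019, so f = 0.0203.
Total minor-loss coefficient ΣK = 1·1 = 1.
ΔP = [f·L/D + ΣK]·(ρV²/2) = [0.0203·327/0.587 + 1]·(794·6.477²/2) = [11.31 + 1]·1.665e+04 = 2.05e+05 Pa.
Q = ṁ/ρ = 1392/794 = 1.753 m³/s.
Pumping power P = QΔP = 1.753·2.05e+05 = 359200 W = 359 kW.

P ≈ 359 kW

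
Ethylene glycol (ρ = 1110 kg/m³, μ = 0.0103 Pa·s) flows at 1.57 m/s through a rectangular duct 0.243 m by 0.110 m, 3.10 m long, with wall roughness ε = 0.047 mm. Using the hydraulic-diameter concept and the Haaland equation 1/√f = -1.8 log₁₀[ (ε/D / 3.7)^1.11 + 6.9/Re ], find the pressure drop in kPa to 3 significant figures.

ΔP ≈ 0.696 kPa

Hydraulic diameter D_h = 4A/P = 4·(0.243·0.11)/(2·(0.243+0.11)) = 0.1069/0.706 = 0.1514 m.
Re = ρVD_h/μ = 1110·1.57·0.1514/0.0103 = 2.562e+04.
ε/D_h = 4.7e-05/0.1514 = 0.00031; Haaland gives 1/√f = -1.8 log₁₀[2.99e-05+0.000269] = 6.343, so f = 0.02485.
ΔP = f(L/D_h)(ρV²/2) = 0.02485·3.1/0.1514·1368 = 695.9 Pa.
ΔP = 0.696 kPa.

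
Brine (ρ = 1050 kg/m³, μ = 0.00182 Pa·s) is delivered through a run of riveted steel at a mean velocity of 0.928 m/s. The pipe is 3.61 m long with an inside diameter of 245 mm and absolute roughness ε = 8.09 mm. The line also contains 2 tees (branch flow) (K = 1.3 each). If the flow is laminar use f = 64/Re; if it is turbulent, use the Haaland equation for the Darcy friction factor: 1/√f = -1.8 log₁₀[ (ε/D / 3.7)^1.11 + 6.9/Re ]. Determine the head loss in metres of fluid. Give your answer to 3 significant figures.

h_f ≈ 0.153 m

Reynolds number Re = ρVD/μ = 1050 · 0.928 · 0.245 / 0.00182 = 1.312e+05.
Re > 4000 → turbulent. Relative roughness ε/D = 0.00809/0.245 = 0.033. Haaland: 1/√f = -1.8 log₁₀[(0.033/3.7)^1.11 + 6.9/1.312e+05] = -1.8 log₁₀[0.00531 + 5.26e-05] = 4.087, so f = 0.05987.
Total minor-loss coefficient ΣK = 2·1.3 = 2.6.
ΔP = [f·L/D + ΣK]·(ρV²/2) = [0.05987·3.61/0.245 + 2.6]·(1050·0.928²/2) = [0.8821 + 2.6]·452.1 = 1574 Pa.
Head loss h_f = ΔP/(ρg) = 1574/(1050·9.81) = 0.153 m.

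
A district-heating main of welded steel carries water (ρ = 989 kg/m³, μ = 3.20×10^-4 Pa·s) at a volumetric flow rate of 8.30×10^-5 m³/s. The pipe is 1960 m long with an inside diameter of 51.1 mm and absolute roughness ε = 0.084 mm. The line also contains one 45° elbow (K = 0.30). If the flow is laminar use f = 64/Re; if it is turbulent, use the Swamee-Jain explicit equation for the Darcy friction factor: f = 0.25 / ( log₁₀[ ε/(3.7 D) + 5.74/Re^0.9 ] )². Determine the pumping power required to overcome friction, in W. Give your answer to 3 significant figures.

P ≈ 0.0965 W

Cross-sectional area A = πD²/4 = π(0.0511)²/4 = 0.002051 m²; mean velocity V = Q/A = 8.3e-05/0.002051 = 0.04047 m/s.
Reynolds number Re = ρVD/μ = 989 · 0.04047 · 0.0511 / 0.00032 = 6392.
Re > 4000 → turbulent. Relative roughness ε/D = 8.4e-05/0.0511 = 0.00164. Swamee-Jain: f = 0.25/(log₁₀[0.00164/3.7 + 5.74/6392^0.9])² = 0.25/(log₁₀[0.000444 + 0.00216])² = 0.25/(-2.585)² = 0.03742.
Total minor-loss coefficient ΣK = 1·0.3 = 0.3.
ΔP = [f·L/D + ΣK]·(ρV²/2) = [0.03742·1960/0.0511 + 0.3]·(989·0.04047²/2) = [1435 + 0.3]·0.81 = 1163 Pa.
Pumping power P = QΔP = 8.3e-05·1163 = 0.09650 W = 0.0965 W.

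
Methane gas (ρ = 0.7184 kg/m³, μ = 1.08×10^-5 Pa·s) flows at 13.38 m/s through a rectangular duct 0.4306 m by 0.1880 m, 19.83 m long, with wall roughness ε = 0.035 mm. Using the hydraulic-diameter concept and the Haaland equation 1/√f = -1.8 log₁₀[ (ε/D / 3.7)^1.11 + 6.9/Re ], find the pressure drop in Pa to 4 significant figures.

Hydraulic diameter D_h = 4A/P = 4·(0.4306·0.188)/(2·(0.4306+0.188)) = 0.3238/1.237 = 0.2617 m.
Re = ρVD_h/μ = 0.7184·13.38·0.2617/1.08e-05 = 2.329e+05.
ε/D_h = 3.5e-05/0.2617 = 0.000134; Haaland gives 1/√f = -1.8 log₁₀[1.17e-05+2.96e-05] = 7.89, so f = 0.01606.
ΔP = f(L/D_h)(ρV²/2) = 0.01606·19.83/0.2617·64.31 = 78.26 Pa.

ΔP ≈ 78.26 Pa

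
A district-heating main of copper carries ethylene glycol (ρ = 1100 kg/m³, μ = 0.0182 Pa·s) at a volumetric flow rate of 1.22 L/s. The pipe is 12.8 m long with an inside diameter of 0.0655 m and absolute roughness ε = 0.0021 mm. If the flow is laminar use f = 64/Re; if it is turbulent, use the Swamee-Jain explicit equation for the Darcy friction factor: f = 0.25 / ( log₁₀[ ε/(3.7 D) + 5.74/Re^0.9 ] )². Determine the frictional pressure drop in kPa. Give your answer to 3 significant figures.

Q = 1.22 L/s = 1.22/1000 = 0.00122 m³/s.
Cross-sectional area A = πD²/4 = π(0.0655)²/4 = 0.00337 m²; mean velocity V = Q/A = 0.00122/0.00337 = 0.3621 m/s.
Reynolds number Re = ρVD/μ = 1100 · 0.3621 · 0.0655 / 0.0182 = 1433.
Re < 2300 → laminar flow, so f = 64/Re = 64/1433 = 0.04465 (the turbulent correlation is not needed).
Darcy-Weisbach: ΔP = f(L/D)(ρV²/2) = 0.04465·(12.8/0.0655)·(1100·0.3621²/2) = 0.04465·195.4·72.1 = 629.1 Pa.
ΔP = 629.1 Pa = 0.629 kPa.

ΔP ≈ 0.629 kPa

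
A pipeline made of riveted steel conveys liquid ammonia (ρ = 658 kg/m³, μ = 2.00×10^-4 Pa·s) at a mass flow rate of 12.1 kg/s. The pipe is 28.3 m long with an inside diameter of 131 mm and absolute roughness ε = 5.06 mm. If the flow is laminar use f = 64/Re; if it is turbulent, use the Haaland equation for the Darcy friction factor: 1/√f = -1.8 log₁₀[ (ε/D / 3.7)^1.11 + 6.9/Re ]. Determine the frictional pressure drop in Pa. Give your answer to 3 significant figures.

ΔP ≈ 8450 Pa

A = πD²/4 = π(0.131)²/4 = 0.01348 m²; mean velocity V = ṁ/(ρA) = 12.1/(658 · 0.01348) = 1.364 m/s.
Reynolds number Re = ρVD/μ = 658 · 1.364 · 0.131 / 0.0002 = 5.88e+05.
Re > 4000 → turbulent. Relative roughness ε/D = 0.00506/0.131 = 0.0386. Haaland: 1/√f = -1.8 log₁₀[(0.0386/3.7)^1.11 + 6.9/5.88e+05] = -1.8 log₁₀[0.00632 + 1.17e-05] = 3.957, so f = 0.06386.
Darcy-Weisbach: ΔP = f(L/D)(ρV²/2) = 0.06386·(28.3/0.131)·(658·1.364²/2) = 0.06386·216·612.4 = 8449 Pa.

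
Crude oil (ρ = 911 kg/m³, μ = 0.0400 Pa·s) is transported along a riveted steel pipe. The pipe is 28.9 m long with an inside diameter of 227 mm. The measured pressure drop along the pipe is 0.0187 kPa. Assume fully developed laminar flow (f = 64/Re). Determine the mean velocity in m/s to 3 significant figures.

V ≈ 0.0260 m/s

For laminar flow, f = 64/Re with Re = ρVD/μ, so Darcy-Weisbach reduces to ΔP = 32μLV/D². Solving for V: V = ΔP·D²/(32μL) = 18.7·(0.227)²/(32·0.04·28.9) = 0.02605 m/s.
Check: Re = ρVD/μ = 911·0.02605·0.227/0.04 = 134.7 < 2300, so the laminar assumption holds.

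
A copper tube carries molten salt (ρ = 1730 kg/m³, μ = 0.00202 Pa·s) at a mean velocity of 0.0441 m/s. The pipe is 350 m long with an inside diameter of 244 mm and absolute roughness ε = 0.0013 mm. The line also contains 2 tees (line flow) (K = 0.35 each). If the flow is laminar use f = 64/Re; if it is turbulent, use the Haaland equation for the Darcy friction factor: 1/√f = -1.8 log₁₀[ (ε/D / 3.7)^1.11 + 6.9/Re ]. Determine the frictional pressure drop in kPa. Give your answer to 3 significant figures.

Reynolds number Re = ρVD/μ = 1730 · 0.0441 · 0.244 / 0.00202 = 9216.
Re > 4000 → turbulent. Relative roughness ε/D = 1.3e-06/0.244 = 5.33e-06. Haaland: 1/√f = -1.8 log₁₀[(5.33e-06/3.7)^1.11 + 6.9/9216] = -1.8 log₁₀[3.28e-07 + 0.000749] = 5.626, so f = 0.0316.
Total minor-loss coefficient ΣK = 2·0.35 = 0.7.
ΔP = [f·L/D + ΣK]·(ρV²/2) = [0.0316·350/0.244 + 0.7]·(1730·0.0441²/2) = [45.32 + 0.7]·1.682 = 77.42 Pa.
ΔP = 77.42 Pa = 0.0774 kPa.

ΔP ≈ 0.0774 kPa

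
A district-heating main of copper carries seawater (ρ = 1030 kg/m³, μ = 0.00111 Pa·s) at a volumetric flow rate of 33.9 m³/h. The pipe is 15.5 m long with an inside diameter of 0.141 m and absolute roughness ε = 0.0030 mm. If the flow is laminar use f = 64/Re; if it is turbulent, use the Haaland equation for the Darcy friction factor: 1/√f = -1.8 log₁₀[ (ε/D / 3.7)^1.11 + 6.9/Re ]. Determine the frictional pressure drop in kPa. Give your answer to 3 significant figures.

Q = 33.9 m³/h = 33.9/3600 = 0.009417 m³/s.
Cross-sectional area A = πD²/4 = π(0.141)²/4 = 0.01561 m²; mean velocity V = Q/A = 0.009417/0.01561 = 0.6031 m/s.
Reynolds number Re = ρVD/μ = 1030 · 0.6031 · 0.141 / 0.00111 = 7.89e+04.
Re > 4000 → turbulent. Relative roughness ε/D = 3e-06/0.141 = 2.13e-05. Haaland: 1/√f = -1.8 log₁₀[(2.13e-05/3.7)^1.11 + 6.9/7.89e+04] = -1.8 log₁₀[1.52e-06 + 8.74e-05] = 7.291, so f = 0.01881.
Darcy-Weisbach: ΔP = f(L/D)(ρV²/2) = 0.01881·(15.5/0.141)·(1030·0.6031²/2) = 0.01881·109.9·187.3 = 387.3 Pa.
ΔP = 387.3 Pa = 0.387 kPa.

ΔP ≈ 0.387 kPa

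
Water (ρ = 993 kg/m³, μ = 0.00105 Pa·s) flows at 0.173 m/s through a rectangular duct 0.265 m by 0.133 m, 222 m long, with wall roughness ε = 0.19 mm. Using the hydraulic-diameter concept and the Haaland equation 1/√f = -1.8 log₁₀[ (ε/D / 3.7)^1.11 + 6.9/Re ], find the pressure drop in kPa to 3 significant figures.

ΔP ≈ 0.484 kPa

Hydraulic diameter D_h = 4A/P = 4·(0.265·0.133)/(2·(0.265+0.133)) = 0.141/0.796 = 0.1771 m.
Re = ρVD_h/μ = 993·0.173·0.1771/0.00105 = 2.898e+04.
ε/D_h = 0.00019/0.1771 = 0.00107; Haaland gives 1/√f = -1.8 log₁₀[0.000118+0.000238] = 6.206, so f = 0.02596.
ΔP = f(L/D_h)(ρV²/2) = 0.02596·222/0.1771·14.86 = 483.6 Pa.
ΔP = 0.484 kPa.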